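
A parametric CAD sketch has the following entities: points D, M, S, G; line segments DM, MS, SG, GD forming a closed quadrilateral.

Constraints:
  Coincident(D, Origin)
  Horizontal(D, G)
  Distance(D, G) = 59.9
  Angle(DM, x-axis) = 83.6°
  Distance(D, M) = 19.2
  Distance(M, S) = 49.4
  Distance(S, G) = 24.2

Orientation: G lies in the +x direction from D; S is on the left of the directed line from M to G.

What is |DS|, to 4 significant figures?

56.18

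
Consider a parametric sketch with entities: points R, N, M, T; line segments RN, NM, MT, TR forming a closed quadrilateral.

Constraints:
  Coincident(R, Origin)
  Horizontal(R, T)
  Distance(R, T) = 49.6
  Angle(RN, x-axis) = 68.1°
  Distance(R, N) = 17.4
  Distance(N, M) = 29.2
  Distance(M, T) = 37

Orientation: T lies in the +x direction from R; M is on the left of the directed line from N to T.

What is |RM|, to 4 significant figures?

44.56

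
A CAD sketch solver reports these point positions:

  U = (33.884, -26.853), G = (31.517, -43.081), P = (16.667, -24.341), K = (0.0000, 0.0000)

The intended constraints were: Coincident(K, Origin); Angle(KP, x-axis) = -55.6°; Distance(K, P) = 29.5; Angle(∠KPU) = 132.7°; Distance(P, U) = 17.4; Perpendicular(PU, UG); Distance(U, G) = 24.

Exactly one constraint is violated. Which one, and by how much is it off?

Distance(U, G) = 24 — off by 7.60.

K = (0.00, 0.00) ✓; KP at -55.60° ✓; |KP| = 29.50 ✓; ∠KPU = 132.7° ✓; |PU| = 17.40 ✓; ∠(PU, UG) = 90.00° ✓; |UG| = 16.40 ✗.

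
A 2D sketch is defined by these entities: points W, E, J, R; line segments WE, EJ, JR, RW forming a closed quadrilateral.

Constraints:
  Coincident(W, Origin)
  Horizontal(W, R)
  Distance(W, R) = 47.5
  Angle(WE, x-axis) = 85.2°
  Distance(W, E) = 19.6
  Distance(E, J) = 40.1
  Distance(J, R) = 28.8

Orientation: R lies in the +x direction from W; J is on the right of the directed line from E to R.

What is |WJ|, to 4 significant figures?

26.98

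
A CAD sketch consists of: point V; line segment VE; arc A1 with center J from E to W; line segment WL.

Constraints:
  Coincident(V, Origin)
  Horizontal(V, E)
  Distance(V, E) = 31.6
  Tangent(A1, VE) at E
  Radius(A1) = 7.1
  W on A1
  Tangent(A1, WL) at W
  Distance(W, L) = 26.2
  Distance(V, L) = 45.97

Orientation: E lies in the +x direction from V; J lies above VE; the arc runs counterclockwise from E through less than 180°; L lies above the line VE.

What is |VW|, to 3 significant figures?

39.5

Checks: |JW| = 7.100 ✓; ∠(JW, WL) = 90.00° ✓; |WL| = 26.20 ✓; |VL| = 45.97 ✓.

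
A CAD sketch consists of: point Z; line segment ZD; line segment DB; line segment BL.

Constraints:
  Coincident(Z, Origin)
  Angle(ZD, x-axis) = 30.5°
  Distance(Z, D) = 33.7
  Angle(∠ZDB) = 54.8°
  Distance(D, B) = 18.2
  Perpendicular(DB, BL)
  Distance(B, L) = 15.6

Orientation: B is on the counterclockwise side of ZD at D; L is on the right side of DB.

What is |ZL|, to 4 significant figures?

43.16

∠ZDB = 54.8°, so DB runs at 30.5° + (180° − 54.8°) = 155.7° from the x-axis; with |DB| = 18.2, B = D + 18.2·(cos 155.7°, sin 155.7°) = (12.45, 24.59). DB ⟂ BL; with |BL| = 15.6 on the right of DB, L = B + 15.6·(0.4115, 0.9114) = (18.87, 38.81). Then |ZL| = |L − Z| = 43.16.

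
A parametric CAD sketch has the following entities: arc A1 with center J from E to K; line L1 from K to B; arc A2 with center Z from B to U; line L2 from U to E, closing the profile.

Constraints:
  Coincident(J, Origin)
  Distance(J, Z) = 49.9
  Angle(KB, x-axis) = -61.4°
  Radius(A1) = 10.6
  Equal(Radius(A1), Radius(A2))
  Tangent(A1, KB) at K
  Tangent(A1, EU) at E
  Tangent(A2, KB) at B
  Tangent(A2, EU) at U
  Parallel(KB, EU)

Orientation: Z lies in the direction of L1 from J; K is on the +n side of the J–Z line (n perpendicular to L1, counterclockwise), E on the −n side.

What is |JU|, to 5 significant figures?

51.013

The slot axis is L1's direction at -61.4°, so u = (cos -61.4°, sin -61.4°) = (0.47869, -0.87798) and n = (−sin -61.4°, cos -61.4°) = (0.87798, 0.47869). J is at the origin and Z lies 49.9 along u from J, so Z = 49.9·u = (23.887, -43.811). Tangency of A1 to both parallel lines with radius 10.6 puts K and E at J ± 10.6·n: K = (9.3066, 5.0741), E = (-9.3066, -5.0741). Equal radii place B and U the same way about Z: B = Z + 10.6·n = (33.193, -38.737), U = Z − 10.6·n = (14.580, -48.885). Then |JU| = |U − J| = 51.013.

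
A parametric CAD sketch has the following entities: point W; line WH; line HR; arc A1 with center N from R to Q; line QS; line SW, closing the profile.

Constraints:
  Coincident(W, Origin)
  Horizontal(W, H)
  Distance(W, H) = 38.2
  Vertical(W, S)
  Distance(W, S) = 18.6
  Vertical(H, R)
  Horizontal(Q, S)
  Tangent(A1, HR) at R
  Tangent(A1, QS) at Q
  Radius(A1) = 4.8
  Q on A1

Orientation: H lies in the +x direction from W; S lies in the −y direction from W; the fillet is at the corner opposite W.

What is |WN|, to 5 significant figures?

36.139

W is at the origin; W and H share the same y with |WH| = 38.2 and H on the +x side, so H = (38.200, 0.0000). WS is vertical with |WS| = 18.6 and S on the −y side, so S = (0.0000, -18.600). The virtual corner opposite W is at (38.200, -18.600). Tangency of A1 to HR means the radius NR is perpendicular to HR and A1 meets QS tangentially, so NQ is at right angles to QS, with radius 4.8, so the center N sits 4.8 in from both sides at N = (33.400, -13.800). Then |WN| = |N − W| = 36.139.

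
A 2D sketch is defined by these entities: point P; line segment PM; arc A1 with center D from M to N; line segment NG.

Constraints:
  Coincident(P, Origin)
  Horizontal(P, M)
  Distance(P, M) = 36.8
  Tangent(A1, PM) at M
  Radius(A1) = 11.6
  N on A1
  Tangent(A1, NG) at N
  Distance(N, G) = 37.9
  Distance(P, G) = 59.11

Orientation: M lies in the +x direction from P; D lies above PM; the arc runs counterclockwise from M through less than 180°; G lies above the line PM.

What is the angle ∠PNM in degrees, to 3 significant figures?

38.6°

P is at the origin; PM is horizontal with |PM| = 36.8 and M on the +x side, so M = (36.8, 0.00). Since A1 is tangent to PM there, DM ⟂ PM, so D = M + (0, 11.6) = (36.8, 11.6). Since DN ⟂ NG (tangency), |DG| = √(11.6² + 37.9²) = 39.6 regardless of where N sits on A1. So G lies on both circle(P, 59.11) and circle(D, 39.6); the above-PM intersection is G = (30.4, 50.7). N is the foot of the tangent from G: N = (47.2, 16.7).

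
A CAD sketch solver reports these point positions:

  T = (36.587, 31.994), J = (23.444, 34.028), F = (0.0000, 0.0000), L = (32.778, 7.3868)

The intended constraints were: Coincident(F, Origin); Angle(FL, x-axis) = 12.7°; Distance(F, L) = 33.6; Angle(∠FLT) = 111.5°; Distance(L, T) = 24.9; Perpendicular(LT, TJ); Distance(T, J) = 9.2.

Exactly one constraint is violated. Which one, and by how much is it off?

Distance(T, J) = 9.2 — off by 4.10.

F = (0.00, 0.00) ✓; FL at 12.70° ✓; |FL| = 33.60 ✓; ∠FLT = 111.5° ✓; |LT| = 24.90 ✓; ∠(LT, TJ) = 90.00° ✓; |TJ| = 13.30 ✗.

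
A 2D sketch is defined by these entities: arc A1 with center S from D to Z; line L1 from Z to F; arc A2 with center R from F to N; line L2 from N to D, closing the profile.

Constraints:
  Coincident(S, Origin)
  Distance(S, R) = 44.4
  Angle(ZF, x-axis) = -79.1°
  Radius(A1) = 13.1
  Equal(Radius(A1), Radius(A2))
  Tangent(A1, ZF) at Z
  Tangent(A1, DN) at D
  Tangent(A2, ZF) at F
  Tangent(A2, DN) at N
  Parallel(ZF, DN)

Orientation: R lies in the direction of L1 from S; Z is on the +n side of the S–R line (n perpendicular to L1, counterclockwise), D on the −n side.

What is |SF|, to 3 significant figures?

46.3

The slot axis is L1's direction at -79.1°, so u = (cos -79.1°, sin -79.1°) = (0.189, -0.982) and n = (−sin -79.1°, cos -79.1°) = (0.982, 0.189). S is at the origin and R lies 44.4 along u from S, so R = 44.4·u = (8.40, -43.6). Tangency of A1 to both parallel lines with radius 13.1 puts Z and D at S ± 13.1·n: Z = (12.9, 2.48), D = (-12.9, -2.48). Equal radii place F and N the same way about R: F = R + 13.1·n = (21.3, -41.1), N = R − 13.1·n = (-4.47, -46.1). Then |SF| = |F − S| = 46.3.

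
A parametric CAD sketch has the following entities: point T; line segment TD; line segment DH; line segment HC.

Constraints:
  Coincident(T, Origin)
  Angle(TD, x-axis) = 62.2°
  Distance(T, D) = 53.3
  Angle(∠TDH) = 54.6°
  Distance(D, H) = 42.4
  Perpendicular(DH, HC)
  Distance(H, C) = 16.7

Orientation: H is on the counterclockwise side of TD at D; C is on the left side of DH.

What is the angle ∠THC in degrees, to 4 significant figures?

14.86°

∠TDH = 54.6°, so DH runs at 62.2° + (180° − 54.6°) = 187.6° from the x-axis; with |DH| = 42.4, H = D + 42.4·(cos 187.6°, sin 187.6°) = (-17.17, 41.54). DH is perpendicular to HC; with |HC| = 16.7 on the left of DH, C = H + 16.7·(0.1323, -0.9912) = (-14.96, 24.99). Then cos ∠THC = HT·HC / (|HT||HC|), giving 14.86°.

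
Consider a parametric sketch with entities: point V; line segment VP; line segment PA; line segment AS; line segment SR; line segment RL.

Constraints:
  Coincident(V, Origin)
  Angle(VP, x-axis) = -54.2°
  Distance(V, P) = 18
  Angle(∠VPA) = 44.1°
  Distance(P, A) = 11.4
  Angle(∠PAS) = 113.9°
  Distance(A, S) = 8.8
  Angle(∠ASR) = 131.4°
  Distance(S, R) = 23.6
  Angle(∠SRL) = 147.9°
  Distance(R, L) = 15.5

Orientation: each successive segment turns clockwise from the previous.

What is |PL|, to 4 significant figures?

38.78

V is at the origin; VP runs at -54.2° with length 18.0, so P = (10.53, -14.60). ∠VPA = 44.1° gives PA at 169.9° from the x-axis; with |PA| = 11.4, A = (-0.6941, -12.60). ∠PAS = 113.9° gives AS at 103.8° from the x-axis; with |AS| = 8.8, S = (-2.793, -4.054). ∠ASR = 131.4° gives SR at 55.20° from the x-axis; with |SR| = 23.6, R = (10.68, 15.33). ∠SRL = 147.9° gives RL at 23.10° from the x-axis; with |RL| = 15.5, L = (24.93, 21.41). Then |PL| = |L − P| = 38.78.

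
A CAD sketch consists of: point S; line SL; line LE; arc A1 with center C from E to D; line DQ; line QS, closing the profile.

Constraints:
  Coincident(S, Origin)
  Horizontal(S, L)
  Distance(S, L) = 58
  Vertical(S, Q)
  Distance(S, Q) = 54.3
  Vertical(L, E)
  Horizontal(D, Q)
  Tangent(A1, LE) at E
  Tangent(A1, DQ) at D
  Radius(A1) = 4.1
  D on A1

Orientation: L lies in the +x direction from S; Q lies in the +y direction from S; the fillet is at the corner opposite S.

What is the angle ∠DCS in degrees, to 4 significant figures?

133.0°

The virtual corner opposite S is at (58.00, 54.30). A1 meets LE tangentially, so CE is at right angles to LE and the tangent condition forces CD to be normal to DQ, with radius 4.1, so the center C sits 4.1 in from both sides at C = (53.90, 50.20). That places the tangent points at E = (58.00, 50.20) on LE and D = (53.90, 54.30) on DQ. Then cos ∠DCS = CD·CS / (|CD||CS|), giving 133.0°.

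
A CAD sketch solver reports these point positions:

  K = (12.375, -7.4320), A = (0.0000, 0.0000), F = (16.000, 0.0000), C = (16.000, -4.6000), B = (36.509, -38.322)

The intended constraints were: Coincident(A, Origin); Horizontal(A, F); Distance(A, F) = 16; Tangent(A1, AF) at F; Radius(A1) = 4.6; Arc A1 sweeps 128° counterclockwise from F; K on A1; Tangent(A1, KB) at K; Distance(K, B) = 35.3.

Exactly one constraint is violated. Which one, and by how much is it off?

Distance(K, B) = 35.3 — off by 3.90.

A = (0.00, 0.00) ✓; A.y = 0.00, F.y = 0.00 ✓; |AF| = 16.00 ✓; ∠(CF, FA) = 90.00° ✓; |CF| = 4.600 ✓; bearing(C→K) − bearing(C→F) = 128.0° ✓; |CK| = 4.600 ✓; ∠(CK, KB) = 90.00° ✓; |KB| = 39.20 ✗.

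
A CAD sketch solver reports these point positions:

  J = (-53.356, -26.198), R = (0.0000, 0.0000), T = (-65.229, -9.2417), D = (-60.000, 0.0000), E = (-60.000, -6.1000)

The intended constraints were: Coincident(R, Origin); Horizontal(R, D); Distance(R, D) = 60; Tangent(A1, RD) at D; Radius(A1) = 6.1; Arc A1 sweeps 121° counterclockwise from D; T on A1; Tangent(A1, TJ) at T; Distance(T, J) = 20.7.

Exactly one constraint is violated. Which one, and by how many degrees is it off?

Tangent(A1, TJ) at T — off by 4.00°.

R = (0.00, 0.00) ✓; R.y = 0.00, D.y = 0.00 ✓; |RD| = 60.00 ✓; ∠(ED, DR) = 90.00° ✓; |ED| = 6.100 ✓; bearing(E→T) − bearing(E→D) = 121.0° ✓; |ET| = 6.100 ✓; ∠(ET, TJ) = 86.00° ✗; |TJ| = 20.70 ✓.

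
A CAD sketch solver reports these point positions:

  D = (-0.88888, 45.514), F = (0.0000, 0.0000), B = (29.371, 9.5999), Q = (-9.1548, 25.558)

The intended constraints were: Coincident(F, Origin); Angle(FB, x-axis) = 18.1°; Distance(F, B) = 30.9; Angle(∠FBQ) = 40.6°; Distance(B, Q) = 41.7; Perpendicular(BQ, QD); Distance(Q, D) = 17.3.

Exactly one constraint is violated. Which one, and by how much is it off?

Distance(Q, D) = 17.3 — off by 4.30.

F = (0.00, 0.00) ✓; FB at 18.10° ✓; |FB| = 30.90 ✓; ∠FBQ = 40.60° ✓; |BQ| = 41.70 ✓; ∠(BQ, QD) = 90.00° ✓; |QD| = 21.60 ✗.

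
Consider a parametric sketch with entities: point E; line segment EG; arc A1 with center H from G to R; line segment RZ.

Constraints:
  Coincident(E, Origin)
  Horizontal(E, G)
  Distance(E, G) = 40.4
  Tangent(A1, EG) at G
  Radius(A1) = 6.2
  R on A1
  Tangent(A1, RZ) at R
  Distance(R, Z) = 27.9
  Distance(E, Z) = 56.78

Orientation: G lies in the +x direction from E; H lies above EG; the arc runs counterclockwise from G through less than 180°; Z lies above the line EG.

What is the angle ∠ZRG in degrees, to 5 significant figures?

133.56°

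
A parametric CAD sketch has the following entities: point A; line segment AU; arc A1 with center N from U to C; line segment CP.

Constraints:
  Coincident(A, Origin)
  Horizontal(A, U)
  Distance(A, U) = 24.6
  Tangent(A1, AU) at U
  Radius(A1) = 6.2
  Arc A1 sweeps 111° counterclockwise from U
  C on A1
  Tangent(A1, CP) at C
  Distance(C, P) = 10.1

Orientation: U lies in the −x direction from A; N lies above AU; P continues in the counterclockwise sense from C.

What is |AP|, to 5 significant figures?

28.667

On A1, U sits at bearing -90° from N; a 111° counterclockwise sweep puts C at bearing 21°, so C = N + 6.2·(cos 21°, sin 21°) = (-18.812, 8.4219). The tangent condition forces NC to be normal to CP, so CP runs along (−sin 21°, cos 21°); with |CP| = 10.1, P = (-22.431, 17.851). Then |AP| = |P − A| = 28.667.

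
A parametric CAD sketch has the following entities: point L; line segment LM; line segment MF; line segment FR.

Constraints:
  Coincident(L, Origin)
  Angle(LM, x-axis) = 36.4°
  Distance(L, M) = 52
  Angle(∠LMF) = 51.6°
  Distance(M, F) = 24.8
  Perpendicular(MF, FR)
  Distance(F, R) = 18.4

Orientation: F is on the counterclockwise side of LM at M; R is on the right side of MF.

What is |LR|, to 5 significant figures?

59.626

L is at the origin; LM runs at 36.4° with length 52.0, so M = 52.0·(cos 36.4°, sin 36.4°) = (41.854, 30.858). ∠LMF = 51.6°, so MF runs at 36.4° + (180° − 51.6°) = 164.80° from the x-axis; with |MF| = 24.8, F = M + 24.8·(cos 164.80°, sin 164.80°) = (17.922, 37.360). MF ⟂ FR; with |FR| = 18.4 on the right of MF, R = F + 18.4·(0.26219, 0.96502) = (22.746, 55.116). Then |LR| = |R − L| = 59.626.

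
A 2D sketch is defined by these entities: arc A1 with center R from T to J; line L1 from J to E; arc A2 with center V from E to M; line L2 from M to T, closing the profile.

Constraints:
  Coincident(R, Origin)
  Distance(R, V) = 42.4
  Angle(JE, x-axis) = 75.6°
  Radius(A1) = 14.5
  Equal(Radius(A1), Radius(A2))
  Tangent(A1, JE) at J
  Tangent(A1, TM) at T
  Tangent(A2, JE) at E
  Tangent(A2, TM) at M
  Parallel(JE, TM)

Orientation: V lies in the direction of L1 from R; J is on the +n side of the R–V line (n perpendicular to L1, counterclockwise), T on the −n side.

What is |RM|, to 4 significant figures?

44.81

The slot axis is L1's direction at 75.6°, so u = (cos 75.6°, sin 75.6°) = (0.2487, 0.9686) and n = (−sin 75.6°, cos 75.6°) = (-0.9686, 0.2487). R is at the origin and V lies 42.4 along u from R, so V = 42.4·u = (10.54, 41.07). Tangency of A1 to both parallel lines with radius 14.5 puts J and T at R ± 14.5·n: J = (-14.04, 3.606), T = (14.04, -3.606). Equal radii place E and M the same way about V: E = V + 14.5·n = (-3.500, 44.67), M = V − 14.5·n = (24.59, 37.46). Then |RM| = |M − R| = 44.81.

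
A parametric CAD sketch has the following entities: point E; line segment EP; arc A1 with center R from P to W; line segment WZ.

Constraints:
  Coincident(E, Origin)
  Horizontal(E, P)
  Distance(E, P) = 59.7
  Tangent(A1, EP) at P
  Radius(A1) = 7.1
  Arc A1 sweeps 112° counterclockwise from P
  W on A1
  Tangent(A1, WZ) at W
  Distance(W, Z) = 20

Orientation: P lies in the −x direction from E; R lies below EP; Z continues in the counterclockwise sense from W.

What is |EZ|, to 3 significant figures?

65.2

E is at the origin; E and P share the same y with |EP| = 59.7 and P on the −x side, so P = (-59.7, 0.00). Since A1 is tangent to EP there, RP ⟂ EP, so R = P + (0, -7.1) = (-59.7, -7.10). On A1, P sits at bearing 90° from R; a 112° counterclockwise sweep puts W at bearing 202°, so W = R + 7.1·(cos 202°, sin 202°) = (-66.3, -9.76). Since A1 is tangent to WZ there, RW ⟂ WZ, so WZ runs along (−sin 202°, cos 202°); with |WZ| = 20.0, Z = (-58.8, -28.3). Then |EZ| = |Z − E| = 65.2.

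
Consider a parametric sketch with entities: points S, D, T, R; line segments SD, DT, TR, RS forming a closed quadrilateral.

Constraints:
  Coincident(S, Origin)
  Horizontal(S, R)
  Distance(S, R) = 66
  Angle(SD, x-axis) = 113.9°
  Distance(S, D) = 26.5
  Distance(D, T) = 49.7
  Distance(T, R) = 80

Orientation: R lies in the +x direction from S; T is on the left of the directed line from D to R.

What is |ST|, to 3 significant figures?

67.0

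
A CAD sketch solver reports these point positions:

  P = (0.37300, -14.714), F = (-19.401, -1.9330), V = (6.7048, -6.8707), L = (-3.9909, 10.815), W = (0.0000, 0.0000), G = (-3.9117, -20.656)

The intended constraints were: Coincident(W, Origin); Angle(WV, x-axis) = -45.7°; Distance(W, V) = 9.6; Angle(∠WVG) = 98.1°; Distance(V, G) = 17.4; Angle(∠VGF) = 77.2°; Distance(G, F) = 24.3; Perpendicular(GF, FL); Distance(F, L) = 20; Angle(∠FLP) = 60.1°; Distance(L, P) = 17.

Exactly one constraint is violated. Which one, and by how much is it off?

Distance(L, P) = 17 — off by 8.90.

W = (0.00, 0.00) ✓; WV at -45.70° ✓; |WV| = 9.600 ✓; ∠WVG = 98.10° ✓; |VG| = 17.40 ✓; ∠VGF = 77.20° ✓; |GF| = 24.30 ✓; ∠(GF, FL) = 90.00° ✓; |FL| = 20.00 ✓; ∠FLP = 60.10° ✓; |LP| = 25.90 ✗.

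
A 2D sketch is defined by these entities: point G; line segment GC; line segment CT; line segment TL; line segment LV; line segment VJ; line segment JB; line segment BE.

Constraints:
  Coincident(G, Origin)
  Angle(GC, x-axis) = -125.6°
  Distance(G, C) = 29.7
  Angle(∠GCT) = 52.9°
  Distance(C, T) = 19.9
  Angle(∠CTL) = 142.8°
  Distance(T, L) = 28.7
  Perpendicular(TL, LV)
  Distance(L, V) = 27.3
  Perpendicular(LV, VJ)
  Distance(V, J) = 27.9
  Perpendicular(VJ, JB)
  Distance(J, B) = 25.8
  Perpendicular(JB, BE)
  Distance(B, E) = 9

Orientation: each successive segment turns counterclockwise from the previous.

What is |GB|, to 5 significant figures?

22.076

G is at the origin; GC runs at -125.6° with length 29.7, so C = (-17.289, -24.149). ∠GCT = 52.9° gives CT at 1.5000° from the x-axis; with |CT| = 19.9, T = (2.6041, -23.628). ∠CTL = 142.8° gives TL at 38.700° from the x-axis; with |TL| = 28.7, L = (25.002, -5.6837). The perpendicularity gives LV at right angles to TL, so LV runs at 128.70°; with |LV| = 27.3, V = (7.9334, 15.622). LV is perpendicular to VJ, so VJ runs at -141.30°; with |VJ| = 27.9, J = (-13.841, -1.8222). VJ is perpendicular to JB, so JB runs at -51.300°; with |JB| = 25.8, B = (2.2906, -21.957). Then |GB| = |B − G| = 22.076.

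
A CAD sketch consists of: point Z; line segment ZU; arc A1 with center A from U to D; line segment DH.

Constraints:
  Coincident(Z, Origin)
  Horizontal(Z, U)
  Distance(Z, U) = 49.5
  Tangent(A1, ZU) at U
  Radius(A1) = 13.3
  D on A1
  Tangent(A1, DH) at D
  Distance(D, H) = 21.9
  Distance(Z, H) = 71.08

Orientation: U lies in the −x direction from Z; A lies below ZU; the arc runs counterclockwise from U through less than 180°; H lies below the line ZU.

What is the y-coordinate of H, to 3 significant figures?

-36.1

Checks: Z.y = 0.00, U.y = 0.00 ✓; |ZU| = 49.50 ✓; |AD| = 13.30 ✓; ∠(AD, DH) = 90.00° ✓; |DH| = 21.90 ✓; |ZH| = 71.08 ✓.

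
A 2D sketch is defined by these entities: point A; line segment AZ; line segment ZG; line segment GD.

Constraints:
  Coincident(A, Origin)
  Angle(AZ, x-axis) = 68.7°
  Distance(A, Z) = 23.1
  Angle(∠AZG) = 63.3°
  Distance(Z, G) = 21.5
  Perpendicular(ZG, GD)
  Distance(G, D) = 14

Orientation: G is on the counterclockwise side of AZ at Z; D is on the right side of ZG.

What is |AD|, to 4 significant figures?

36.38

A is at the origin; AZ runs at 68.7° with length 23.1, so Z = 23.1·(cos 68.7°, sin 68.7°) = (8.391, 21.52). ∠AZG = 63.3°, so ZG runs at 68.7° + (180° − 63.3°) = 185.4° from the x-axis; with |ZG| = 21.5, G = Z + 21.5·(cos 185.4°, sin 185.4°) = (-13.01, 19.50). ZG is perpendicular to GD; with |GD| = 14.0 on the right of ZG, D = G + 14.0·(-0.09411, 0.9956) = (-14.33, 33.44). Then |AD| = |D − A| = 36.38.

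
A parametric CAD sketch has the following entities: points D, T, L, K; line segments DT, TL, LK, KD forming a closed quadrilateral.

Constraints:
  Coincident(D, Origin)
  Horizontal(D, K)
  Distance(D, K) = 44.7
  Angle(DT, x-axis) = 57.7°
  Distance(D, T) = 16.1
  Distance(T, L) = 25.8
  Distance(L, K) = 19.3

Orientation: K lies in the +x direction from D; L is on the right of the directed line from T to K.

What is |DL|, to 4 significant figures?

26.68

D is at the origin; DK is horizontal with |DK| = 44.7 and K in +x, so K = (44.7, 0). DT runs at 57.7° with |DT| = 16.1, so T = (8.603, 13.61). L is determined by |TL| = 25.8 and |LK| = 19.3 together: it lies at the intersection of circle(T, 25.8) and circle(K, 19.3). With |TK| = 38.58, the foot of the radical line on TK is 23.09 from T and the perpendicular offset is √(25.8² − 23.09²) = 11.51. Taking the right-of-TK solution: L = (26.14, -5.310).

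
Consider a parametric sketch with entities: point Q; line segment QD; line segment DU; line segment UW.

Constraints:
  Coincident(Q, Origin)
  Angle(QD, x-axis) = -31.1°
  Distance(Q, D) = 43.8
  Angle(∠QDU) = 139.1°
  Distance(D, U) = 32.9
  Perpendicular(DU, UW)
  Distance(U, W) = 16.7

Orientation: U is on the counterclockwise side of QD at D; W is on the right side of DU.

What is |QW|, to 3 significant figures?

80.1

∠QDU = 139.1°, so DU runs at -31.1° + (180° − 139.1°) = 9.80° from the x-axis; with |DU| = 32.9, U = D + 32.9·(cos 9.80°, sin 9.80°) = (69.9, -17.0). The perpendicularity gives UW at right angles to DU; with |UW| = 16.7 on the right of DU, W = U + 16.7·(0.170, -0.985) = (72.8, -33.5). Then |QW| = |W − Q| = 80.1.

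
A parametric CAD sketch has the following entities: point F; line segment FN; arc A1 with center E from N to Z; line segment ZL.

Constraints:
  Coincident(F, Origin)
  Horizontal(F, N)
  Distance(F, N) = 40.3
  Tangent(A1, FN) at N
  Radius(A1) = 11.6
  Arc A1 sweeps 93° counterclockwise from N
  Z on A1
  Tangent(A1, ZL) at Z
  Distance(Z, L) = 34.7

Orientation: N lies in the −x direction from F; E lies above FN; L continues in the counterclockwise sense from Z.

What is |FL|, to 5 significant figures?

55.929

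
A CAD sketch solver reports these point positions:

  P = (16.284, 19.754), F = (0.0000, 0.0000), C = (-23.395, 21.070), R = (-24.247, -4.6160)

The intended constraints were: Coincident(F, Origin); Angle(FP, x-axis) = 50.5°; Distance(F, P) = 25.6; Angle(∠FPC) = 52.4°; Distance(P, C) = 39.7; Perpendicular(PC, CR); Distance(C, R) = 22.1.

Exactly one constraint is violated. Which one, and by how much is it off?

Distance(C, R) = 22.1 — off by 3.60.

F = (0.00, 0.00) ✓; FP at 50.50° ✓; |FP| = 25.60 ✓; ∠FPC = 52.40° ✓; |PC| = 39.70 ✓; ∠(PC, CR) = 90.00° ✓; |CR| = 25.70 ✗.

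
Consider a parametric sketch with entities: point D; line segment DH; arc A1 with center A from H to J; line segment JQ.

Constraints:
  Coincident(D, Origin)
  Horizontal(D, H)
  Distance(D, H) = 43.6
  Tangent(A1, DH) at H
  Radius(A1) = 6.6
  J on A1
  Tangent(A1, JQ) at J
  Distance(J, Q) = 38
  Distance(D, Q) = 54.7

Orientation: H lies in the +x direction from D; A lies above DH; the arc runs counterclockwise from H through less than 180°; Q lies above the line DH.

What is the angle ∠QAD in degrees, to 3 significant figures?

82.6°

Checks: |AJ| = 6.600 ✓; ∠(AJ, JQ) = 90.00° ✓; |JQ| = 38.00 ✓; |DQ| = 54.70 ✓.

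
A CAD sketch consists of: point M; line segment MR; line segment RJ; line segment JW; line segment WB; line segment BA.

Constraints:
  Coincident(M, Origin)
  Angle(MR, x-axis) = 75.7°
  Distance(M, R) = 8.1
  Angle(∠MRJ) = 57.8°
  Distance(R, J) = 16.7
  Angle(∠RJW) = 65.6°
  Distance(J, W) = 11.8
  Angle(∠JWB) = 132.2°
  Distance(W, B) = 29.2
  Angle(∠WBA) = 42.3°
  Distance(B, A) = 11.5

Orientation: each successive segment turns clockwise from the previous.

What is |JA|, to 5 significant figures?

28.638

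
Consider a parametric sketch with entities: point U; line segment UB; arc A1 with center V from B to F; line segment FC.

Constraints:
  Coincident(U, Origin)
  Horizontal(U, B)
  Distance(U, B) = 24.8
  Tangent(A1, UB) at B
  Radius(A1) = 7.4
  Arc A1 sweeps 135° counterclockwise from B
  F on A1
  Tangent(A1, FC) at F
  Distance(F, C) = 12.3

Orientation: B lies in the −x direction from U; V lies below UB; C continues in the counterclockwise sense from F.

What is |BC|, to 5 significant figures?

21.610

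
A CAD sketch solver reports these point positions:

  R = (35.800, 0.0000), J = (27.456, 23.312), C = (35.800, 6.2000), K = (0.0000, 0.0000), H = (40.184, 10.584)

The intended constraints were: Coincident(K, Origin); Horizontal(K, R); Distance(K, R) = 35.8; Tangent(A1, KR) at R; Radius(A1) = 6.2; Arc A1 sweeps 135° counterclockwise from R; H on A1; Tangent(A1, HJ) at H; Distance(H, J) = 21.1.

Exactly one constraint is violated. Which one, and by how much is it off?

Distance(H, J) = 21.1 — off by 3.10.

K = (0.00, 0.00) ✓; K.y = 0.00, R.y = 0.00 ✓; |KR| = 35.80 ✓; ∠(CR, RK) = 90.00° ✓; |CR| = 6.200 ✓; bearing(C→H) − bearing(C→R) = 135.0° ✓; |CH| = 6.200 ✓; ∠(CH, HJ) = 90.00° ✓; |HJ| = 18.00 ✗.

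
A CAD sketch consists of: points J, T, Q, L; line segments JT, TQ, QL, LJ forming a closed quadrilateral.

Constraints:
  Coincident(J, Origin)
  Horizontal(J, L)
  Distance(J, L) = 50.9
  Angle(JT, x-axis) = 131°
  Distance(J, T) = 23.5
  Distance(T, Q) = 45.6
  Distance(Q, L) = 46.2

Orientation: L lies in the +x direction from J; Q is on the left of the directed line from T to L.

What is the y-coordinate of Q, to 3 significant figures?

38.4

J is at the origin; J and L share the same y with |JL| = 50.9 and L in +x, so L = (50.9, 0). JT runs at 131.0° with |JT| = 23.5, so T = (-15.4, 17.7). Q is determined by |TQ| = 45.6 and |QL| = 46.2 together: it lies at the intersection of circle(T, 45.6) and circle(L, 46.2). With |TL| = 68.6, the foot of the radical line on TL is 33.9 from T and the perpendicular offset is √(45.6² − 33.9²) = 30.5. Taking the left-of-TL solution: Q = (25.2, 38.4).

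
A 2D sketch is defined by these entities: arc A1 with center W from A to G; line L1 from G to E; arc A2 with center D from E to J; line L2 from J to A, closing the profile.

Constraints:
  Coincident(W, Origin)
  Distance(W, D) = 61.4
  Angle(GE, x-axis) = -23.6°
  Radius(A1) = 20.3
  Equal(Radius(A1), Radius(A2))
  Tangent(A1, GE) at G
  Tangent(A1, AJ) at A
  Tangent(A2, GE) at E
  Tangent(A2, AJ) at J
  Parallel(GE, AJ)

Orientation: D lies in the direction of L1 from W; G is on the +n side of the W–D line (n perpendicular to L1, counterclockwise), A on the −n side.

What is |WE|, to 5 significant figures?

64.669

Tangency of A1 to both parallel lines with radius 20.3 puts G and A at W ± 20.3·n: G = (8.1271, 18.602), A = (-8.1271, -18.602). Equal radii place E and J the same way about D: E = D + 20.3·n = (64.392, -5.9793), J = D − 20.3·n = (48.138, -43.184). Then |WE| = |E − W| = 64.669.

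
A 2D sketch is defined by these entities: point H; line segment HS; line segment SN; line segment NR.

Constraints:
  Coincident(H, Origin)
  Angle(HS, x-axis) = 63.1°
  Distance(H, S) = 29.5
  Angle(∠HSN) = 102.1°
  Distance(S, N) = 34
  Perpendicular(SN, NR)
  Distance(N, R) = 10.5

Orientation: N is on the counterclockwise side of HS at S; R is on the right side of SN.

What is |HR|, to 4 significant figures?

56.24

H is at the origin; HS runs at 63.1° with length 29.5, so S = 29.5·(cos 63.1°, sin 63.1°) = (13.35, 26.31). ∠HSN = 102.1°, so SN runs at 63.1° + (180° − 102.1°) = 141.0° from the x-axis; with |SN| = 34.0, N = S + 34.0·(cos 141.0°, sin 141.0°) = (-13.08, 47.70). SN is perpendicular to NR; with |NR| = 10.5 on the right of SN, R = N + 10.5·(0.6293, 0.7771) = (-6.468, 55.86). Then |HR| = |R − H| = 56.24.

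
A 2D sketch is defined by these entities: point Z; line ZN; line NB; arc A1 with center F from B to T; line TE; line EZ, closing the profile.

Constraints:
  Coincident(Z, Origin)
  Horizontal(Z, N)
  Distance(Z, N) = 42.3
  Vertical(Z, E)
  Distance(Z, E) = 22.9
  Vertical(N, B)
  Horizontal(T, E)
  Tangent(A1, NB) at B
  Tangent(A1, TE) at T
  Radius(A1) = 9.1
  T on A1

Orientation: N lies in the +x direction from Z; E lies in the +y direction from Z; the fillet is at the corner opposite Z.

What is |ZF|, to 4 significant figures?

35.95

Z and E share the same x with |ZE| = 22.9 and E on the +y side, so E = (0.000, 22.90). The virtual corner opposite Z is at (42.30, 22.90). Since A1 is tangent to NB there, FB ⟂ NB and A1 meets TE tangentially, so FT is at right angles to TE, with radius 9.1, so the center F sits 9.1 in from both sides at F = (33.20, 13.80). Then |ZF| = |F − Z| = 35.95.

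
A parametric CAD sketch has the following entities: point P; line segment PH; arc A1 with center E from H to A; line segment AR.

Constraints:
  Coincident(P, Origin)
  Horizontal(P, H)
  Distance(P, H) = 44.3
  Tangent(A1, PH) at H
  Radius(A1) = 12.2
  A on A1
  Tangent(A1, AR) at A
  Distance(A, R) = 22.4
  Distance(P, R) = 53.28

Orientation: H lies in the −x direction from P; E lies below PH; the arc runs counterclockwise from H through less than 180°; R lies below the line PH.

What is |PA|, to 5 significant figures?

57.112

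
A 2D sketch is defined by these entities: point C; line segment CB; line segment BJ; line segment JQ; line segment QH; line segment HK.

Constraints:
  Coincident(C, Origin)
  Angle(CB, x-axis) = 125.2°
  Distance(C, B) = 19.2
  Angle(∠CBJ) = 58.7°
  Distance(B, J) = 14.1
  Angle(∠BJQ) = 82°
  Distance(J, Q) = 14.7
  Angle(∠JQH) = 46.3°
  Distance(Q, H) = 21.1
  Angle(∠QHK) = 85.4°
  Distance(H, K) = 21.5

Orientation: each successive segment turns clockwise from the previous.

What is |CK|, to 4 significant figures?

31.11

∠JQH = 46.3° gives QH at 132.2° from the x-axis; with |QH| = 21.1, H = (-12.22, 17.62). ∠QHK = 85.4° gives HK at 37.60° from the x-axis; with |HK| = 21.5, K = (4.810, 30.73). Then |CK| = |K − C| = 31.11.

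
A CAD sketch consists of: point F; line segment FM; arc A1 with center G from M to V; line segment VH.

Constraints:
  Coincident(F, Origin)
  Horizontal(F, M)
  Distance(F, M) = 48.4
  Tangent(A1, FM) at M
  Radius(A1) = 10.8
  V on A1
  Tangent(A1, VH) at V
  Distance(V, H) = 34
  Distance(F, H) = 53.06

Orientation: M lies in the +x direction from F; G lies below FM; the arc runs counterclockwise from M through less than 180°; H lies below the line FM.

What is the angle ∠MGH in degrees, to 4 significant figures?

152.4°

Checks: F.y = 0.00, M.y = 0.00 ✓; |GV| = 10.80 ✓; ∠(GV, VH) = 90.00° ✓; |VH| = 34.00 ✓; |FH| = 53.06 ✓.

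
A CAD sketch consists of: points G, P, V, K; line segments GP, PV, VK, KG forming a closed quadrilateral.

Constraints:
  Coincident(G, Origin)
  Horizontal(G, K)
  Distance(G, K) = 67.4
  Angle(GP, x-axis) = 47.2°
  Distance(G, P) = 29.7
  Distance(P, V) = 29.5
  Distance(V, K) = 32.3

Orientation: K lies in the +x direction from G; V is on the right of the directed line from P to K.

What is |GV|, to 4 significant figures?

35.47

Checks: |PV| = 29.50 ✓; |VK| = 32.30 ✓.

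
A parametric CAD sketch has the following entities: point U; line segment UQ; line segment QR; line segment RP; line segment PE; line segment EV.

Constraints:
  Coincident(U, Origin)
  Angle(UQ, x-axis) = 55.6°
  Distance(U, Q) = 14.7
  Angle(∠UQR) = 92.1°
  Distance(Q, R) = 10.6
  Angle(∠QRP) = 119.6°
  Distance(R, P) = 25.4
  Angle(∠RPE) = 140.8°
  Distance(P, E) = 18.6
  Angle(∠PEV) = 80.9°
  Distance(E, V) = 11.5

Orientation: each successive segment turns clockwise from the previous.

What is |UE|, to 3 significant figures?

33.0

∠QRP = 119.6° gives RP at -92.7° from the x-axis; with |RP| = 25.4, P = (16.1, -18.9). ∠RPE = 140.8° gives PE at -132° from the x-axis; with |PE| = 18.6, E = (3.65, -32.8). Then |UE| = |E − U| = 33.0.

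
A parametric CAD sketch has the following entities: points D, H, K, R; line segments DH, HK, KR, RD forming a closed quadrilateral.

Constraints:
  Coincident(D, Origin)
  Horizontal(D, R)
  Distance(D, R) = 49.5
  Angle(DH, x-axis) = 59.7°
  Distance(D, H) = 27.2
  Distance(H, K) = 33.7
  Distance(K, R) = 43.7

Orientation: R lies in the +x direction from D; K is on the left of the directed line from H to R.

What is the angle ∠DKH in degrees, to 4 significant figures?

10.92°

D is at the origin; D and R share the same y with |DR| = 49.5 and R in +x, so R = (49.5, 0). DH runs at 59.7° with |DH| = 27.2, so H = (13.72, 23.48). K is determined by |HK| = 33.7 and |KR| = 43.7 together: it lies at the intersection of circle(H, 33.7) and circle(R, 43.7). With |HR| = 42.80, the foot of the radical line on HR is 12.36 from H and the perpendicular offset is √(33.7² − 12.36²) = 31.35. Taking the left-of-HR solution: K = (41.26, 42.92).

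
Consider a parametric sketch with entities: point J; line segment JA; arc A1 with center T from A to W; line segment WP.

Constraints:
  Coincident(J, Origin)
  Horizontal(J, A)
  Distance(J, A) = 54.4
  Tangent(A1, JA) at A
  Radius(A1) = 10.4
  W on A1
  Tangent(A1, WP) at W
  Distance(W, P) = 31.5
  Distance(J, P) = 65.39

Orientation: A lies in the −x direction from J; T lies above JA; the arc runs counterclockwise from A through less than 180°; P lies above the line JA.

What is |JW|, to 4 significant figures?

45.75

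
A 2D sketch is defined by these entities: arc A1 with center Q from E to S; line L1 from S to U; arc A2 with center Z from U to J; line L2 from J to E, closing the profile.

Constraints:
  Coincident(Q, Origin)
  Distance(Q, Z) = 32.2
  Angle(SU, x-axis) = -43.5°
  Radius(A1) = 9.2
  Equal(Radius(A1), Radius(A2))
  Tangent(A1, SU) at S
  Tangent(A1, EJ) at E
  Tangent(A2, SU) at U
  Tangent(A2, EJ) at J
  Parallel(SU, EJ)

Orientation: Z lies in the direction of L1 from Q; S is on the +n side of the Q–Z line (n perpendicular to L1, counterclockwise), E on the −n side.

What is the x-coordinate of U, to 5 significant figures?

29.690

Tangency of A1 to both parallel lines with radius 9.2 puts S and E at Q ± 9.2·n: S = (6.3329, 6.6734), E = (-6.3329, -6.6734). Equal radii place U and J the same way about Z: U = Z + 9.2·n = (29.690, -15.492), J = Z − 9.2·n = (17.024, -28.838). So U.x = 29.690.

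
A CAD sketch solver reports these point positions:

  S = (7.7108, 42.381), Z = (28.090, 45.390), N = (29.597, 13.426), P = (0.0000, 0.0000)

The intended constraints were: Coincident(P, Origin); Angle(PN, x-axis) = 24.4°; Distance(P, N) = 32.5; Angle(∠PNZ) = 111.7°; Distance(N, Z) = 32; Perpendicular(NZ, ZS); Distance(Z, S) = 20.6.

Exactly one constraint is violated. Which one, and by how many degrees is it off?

Perpendicular(NZ, ZS) — off by 5.70°.

P = (0.00, 0.00) ✓; PN at 24.40° ✓; |PN| = 32.50 ✓; ∠PNZ = 111.7° ✓; |NZ| = 32.00 ✓; ∠(NZ, ZS) = 95.70° ✗; |ZS| = 20.60 ✓.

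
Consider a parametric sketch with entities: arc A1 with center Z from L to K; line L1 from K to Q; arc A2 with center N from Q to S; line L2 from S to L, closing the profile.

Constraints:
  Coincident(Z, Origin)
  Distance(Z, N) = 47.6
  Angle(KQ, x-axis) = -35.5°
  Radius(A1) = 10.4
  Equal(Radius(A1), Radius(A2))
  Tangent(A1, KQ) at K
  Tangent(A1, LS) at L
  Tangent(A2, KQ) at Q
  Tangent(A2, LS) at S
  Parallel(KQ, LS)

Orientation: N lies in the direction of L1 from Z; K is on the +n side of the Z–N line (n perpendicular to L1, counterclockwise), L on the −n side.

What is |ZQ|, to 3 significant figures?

48.7

The slot axis is L1's direction at -35.5°, so u = (cos -35.5°, sin -35.5°) = (0.814, -0.581) and n = (−sin -35.5°, cos -35.5°) = (0.581, 0.814). Z is at the origin and N lies 47.6 along u from Z, so N = 47.6·u = (38.8, -27.6). Tangency of A1 to both parallel lines with radius 10.4 puts K and L at Z ± 10.4·n: K = (6.04, 8.47), L = (-6.04, -8.47). Equal radii place Q and S the same way about N: Q = N + 10.4·n = (44.8, -19.2), S = N − 10.4·n = (32.7, -36.1). Then |ZQ| = |Q − Z| = 48.7.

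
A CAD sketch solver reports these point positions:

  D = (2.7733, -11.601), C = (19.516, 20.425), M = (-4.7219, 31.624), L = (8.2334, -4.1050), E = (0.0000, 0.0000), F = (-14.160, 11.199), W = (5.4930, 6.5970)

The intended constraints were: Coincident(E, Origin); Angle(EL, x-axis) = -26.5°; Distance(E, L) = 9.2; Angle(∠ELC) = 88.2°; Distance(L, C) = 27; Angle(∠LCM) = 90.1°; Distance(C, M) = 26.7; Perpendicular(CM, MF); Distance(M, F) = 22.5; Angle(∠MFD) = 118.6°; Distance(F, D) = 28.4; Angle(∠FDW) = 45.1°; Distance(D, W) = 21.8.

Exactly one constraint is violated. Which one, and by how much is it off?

Distance(D, W) = 21.8 — off by 3.40.

E = (0.00, 0.00) ✓; EL at -26.50° ✓; |EL| = 9.200 ✓; ∠ELC = 88.20° ✓; |LC| = 27.00 ✓; ∠LCM = 90.10° ✓; |CM| = 26.70 ✓; ∠(CM, MF) = 90.00° ✓; |MF| = 22.50 ✓; ∠MFD = 118.6° ✓; |FD| = 28.40 ✓; ∠FDW = 45.10° ✓; |DW| = 18.40 ✗.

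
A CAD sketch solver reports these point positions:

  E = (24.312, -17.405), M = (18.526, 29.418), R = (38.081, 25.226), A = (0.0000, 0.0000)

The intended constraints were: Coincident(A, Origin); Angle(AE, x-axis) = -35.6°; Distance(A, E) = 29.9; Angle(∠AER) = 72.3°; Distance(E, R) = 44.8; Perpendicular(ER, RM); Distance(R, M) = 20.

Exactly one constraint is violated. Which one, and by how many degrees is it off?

Perpendicular(ER, RM) — off by 5.80°.

A = (0.00, 0.00) ✓; AE at -35.60° ✓; |AE| = 29.90 ✓; ∠AER = 72.30° ✓; |ER| = 44.80 ✓; ∠(ER, RM) = 95.80° ✗; |RM| = 20.00 ✓.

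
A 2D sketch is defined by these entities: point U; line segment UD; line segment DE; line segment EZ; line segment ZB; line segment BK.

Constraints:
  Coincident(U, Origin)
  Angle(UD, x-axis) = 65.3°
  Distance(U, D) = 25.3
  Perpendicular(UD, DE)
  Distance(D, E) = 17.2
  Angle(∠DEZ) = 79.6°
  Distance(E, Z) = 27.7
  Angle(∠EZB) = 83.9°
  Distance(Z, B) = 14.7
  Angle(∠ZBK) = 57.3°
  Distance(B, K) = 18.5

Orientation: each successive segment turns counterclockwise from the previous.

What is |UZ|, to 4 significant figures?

12.35

UD is perpendicular to DE, so DE runs at 155.3°; with |DE| = 17.2, E = (-5.054, 30.17). ∠DEZ = 79.6° gives EZ at -104.3° from the x-axis; with |EZ| = 27.7, Z = (-11.90, 3.331). Then |UZ| = |Z − U| = 12.35.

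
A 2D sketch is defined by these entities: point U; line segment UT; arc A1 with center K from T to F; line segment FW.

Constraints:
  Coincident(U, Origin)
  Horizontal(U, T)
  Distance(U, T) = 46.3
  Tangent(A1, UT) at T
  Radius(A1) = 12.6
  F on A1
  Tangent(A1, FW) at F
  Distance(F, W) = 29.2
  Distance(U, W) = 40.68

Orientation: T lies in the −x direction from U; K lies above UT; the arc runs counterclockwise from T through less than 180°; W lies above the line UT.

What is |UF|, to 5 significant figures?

35.622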